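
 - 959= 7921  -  8880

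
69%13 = 4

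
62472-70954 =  -8482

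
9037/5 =9037/5 =1807.40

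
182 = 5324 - 5142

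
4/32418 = 2/16209 = 0.00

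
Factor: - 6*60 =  - 360=- 2^3 * 3^2*5^1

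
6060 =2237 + 3823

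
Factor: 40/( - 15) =- 8/3= - 2^3* 3^(  -  1 )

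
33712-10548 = 23164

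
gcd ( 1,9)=1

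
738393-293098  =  445295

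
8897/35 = 1271/5 = 254.20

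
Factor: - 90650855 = - 5^1*149^1 * 271^1 * 449^1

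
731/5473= 731/5473  =  0.13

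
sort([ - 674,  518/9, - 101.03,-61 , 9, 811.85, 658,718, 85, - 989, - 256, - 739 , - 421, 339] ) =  [ - 989,  -  739, -674, - 421, - 256, - 101.03, - 61,9 , 518/9,85,339, 658, 718, 811.85] 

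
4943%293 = 255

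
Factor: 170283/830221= 3^1*7^(-1 )*31^1  *1831^1* 118603^( - 1 )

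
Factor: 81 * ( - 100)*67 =-542700 = -2^2*3^4*5^2*67^1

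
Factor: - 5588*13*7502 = -544975288 = - 2^3*11^3*13^1*31^1*127^1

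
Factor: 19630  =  2^1*5^1*13^1*151^1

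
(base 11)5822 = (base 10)7647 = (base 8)16737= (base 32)7EV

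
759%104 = 31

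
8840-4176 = 4664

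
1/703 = 1/703=0.00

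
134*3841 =514694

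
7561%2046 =1423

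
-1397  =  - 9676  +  8279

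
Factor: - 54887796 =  - 2^2*3^2*797^1*1913^1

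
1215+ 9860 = 11075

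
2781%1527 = 1254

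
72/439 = 72/439 = 0.16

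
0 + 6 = 6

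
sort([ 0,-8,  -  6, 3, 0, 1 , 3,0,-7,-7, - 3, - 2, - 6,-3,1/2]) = [-8 ,  -  7, - 7, - 6,  -  6,-3, - 3, - 2, 0,0 , 0,1/2, 1, 3, 3 ] 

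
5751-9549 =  - 3798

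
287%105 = 77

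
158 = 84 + 74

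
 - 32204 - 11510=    - 43714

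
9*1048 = 9432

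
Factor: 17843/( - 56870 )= - 2^( - 1) * 5^ ( - 1 )*7^1*11^( - 2 )*47^( - 1)*2549^1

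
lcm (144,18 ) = 144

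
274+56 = 330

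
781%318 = 145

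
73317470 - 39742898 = 33574572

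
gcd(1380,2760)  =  1380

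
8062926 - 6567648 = 1495278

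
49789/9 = 49789/9 =5532.11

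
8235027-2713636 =5521391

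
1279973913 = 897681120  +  382292793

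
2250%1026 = 198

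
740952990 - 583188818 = 157764172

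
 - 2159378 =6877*( - 314)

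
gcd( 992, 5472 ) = 32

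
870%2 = 0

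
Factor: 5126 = 2^1*11^1*233^1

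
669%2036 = 669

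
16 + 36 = 52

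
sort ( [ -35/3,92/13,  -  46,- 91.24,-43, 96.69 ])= [ - 91.24,  -  46, - 43, - 35/3, 92/13 , 96.69 ] 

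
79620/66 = 13270/11=1206.36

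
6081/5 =6081/5 = 1216.20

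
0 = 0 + 0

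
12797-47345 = -34548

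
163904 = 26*6304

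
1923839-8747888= - 6824049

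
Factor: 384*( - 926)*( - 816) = 2^12 * 3^2*17^1*463^1 = 290156544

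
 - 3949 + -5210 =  - 9159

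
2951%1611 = 1340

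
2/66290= 1/33145= 0.00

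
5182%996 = 202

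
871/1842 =871/1842=0.47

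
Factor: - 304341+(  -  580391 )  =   - 884732 = - 2^2*29^2*263^1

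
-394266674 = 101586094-495852768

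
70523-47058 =23465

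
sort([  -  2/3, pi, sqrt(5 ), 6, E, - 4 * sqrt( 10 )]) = [ - 4 *sqrt(10), - 2/3,sqrt(5),E, pi, 6 ]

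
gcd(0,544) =544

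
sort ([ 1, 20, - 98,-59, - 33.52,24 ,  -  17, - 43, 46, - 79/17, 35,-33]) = [ - 98,-59, - 43, - 33.52 ,-33, - 17, - 79/17,1,20, 24,35,46 ] 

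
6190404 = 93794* 66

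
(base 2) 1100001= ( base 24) 41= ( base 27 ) 3g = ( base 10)97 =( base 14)6D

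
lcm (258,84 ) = 3612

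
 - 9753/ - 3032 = 9753/3032 = 3.22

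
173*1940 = 335620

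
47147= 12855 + 34292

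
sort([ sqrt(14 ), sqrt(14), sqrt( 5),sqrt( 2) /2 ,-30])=[ - 30 , sqrt( 2) /2,sqrt(5 ),sqrt( 14),sqrt( 14)]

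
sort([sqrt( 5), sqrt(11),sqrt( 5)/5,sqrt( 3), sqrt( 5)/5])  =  [sqrt( 5)/5, sqrt ( 5 ) /5, sqrt( 3),  sqrt( 5), sqrt (11 )] 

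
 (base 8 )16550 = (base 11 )5724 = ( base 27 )a8m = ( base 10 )7528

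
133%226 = 133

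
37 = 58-21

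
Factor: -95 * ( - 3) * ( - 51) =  - 3^2*5^1*17^1* 19^1 = - 14535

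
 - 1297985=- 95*13663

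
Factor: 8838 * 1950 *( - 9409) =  - 2^2  *  3^3*5^2*13^1 * 97^2*491^1 = - 162155646900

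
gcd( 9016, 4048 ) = 184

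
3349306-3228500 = 120806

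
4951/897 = 4951/897 = 5.52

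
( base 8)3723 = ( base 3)2202012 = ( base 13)BB1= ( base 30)26n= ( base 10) 2003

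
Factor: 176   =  2^4 *11^1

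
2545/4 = 2545/4 =636.25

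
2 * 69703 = 139406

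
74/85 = 74/85 = 0.87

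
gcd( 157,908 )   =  1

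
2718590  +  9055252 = 11773842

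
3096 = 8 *387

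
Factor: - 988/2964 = -3^( - 1 )= -1/3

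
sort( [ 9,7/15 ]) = [7/15,9 ]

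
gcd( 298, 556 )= 2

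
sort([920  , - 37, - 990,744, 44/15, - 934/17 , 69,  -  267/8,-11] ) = [ - 990 ,- 934/17,-37, - 267/8, - 11,44/15,  69, 744,920] 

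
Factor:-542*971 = -526282 = - 2^1*271^1*971^1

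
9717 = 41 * 237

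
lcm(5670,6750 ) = 141750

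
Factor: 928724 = 2^2 * 79^1*2939^1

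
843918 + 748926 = 1592844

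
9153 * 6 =54918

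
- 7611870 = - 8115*938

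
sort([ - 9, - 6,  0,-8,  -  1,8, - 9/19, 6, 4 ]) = [  -  9, - 8, - 6, - 1, - 9/19, 0,4,6, 8 ]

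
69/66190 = 69/66190  =  0.00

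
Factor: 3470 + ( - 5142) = -1672 = -2^3*11^1*19^1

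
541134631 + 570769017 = 1111903648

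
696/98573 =696/98573 = 0.01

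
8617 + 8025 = 16642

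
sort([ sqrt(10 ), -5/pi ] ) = [ - 5/pi, sqrt( 10 ) ]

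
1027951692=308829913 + 719121779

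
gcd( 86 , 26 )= 2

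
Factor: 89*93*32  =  2^5*3^1*31^1*89^1 = 264864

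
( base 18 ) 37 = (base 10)61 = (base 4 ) 331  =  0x3D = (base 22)2H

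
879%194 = 103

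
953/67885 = 953/67885 = 0.01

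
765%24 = 21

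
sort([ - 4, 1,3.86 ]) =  [  -  4, 1 , 3.86 ] 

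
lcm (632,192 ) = 15168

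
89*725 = 64525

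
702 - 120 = 582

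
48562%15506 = 2044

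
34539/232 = 148 + 7/8 = 148.88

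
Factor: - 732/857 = - 2^2*3^1*61^1*857^( - 1) 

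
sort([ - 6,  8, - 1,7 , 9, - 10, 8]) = [ - 10, - 6, - 1, 7, 8 , 8 , 9 ]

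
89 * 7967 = 709063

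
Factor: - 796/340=  -  5^(-1 )* 17^(-1 )*199^1=-199/85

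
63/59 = 63/59  =  1.07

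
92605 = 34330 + 58275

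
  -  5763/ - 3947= 1+1816/3947  =  1.46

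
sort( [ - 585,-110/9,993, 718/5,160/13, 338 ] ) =[- 585, - 110/9, 160/13,718/5,  338, 993]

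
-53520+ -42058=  - 95578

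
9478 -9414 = 64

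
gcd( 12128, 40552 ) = 8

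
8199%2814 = 2571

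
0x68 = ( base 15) 6e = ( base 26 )40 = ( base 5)404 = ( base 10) 104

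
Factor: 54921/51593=3^1 *18307^1*51593^(-1 ) 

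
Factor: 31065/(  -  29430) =-19/18 = - 2^(-1) *3^(- 2 ) * 19^1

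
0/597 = 0 = 0.00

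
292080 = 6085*48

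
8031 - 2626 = 5405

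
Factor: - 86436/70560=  - 2^( - 3) * 5^( - 1 )*7^2 = - 49/40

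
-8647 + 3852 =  - 4795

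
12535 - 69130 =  - 56595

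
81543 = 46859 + 34684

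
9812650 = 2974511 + 6838139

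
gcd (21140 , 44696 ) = 604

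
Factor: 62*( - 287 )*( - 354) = 2^2*3^1 * 7^1*31^1*41^1*59^1 = 6299076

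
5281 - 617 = 4664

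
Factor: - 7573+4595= -2^1*1489^1 = - 2978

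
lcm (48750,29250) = 146250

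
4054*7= 28378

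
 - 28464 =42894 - 71358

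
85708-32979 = 52729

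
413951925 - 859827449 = -445875524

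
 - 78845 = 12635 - 91480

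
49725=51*975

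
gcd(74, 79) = 1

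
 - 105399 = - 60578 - 44821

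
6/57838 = 3/28919 = 0.00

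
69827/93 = 750 +77/93 = 750.83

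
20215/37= 546 + 13/37 = 546.35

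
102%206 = 102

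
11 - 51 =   -  40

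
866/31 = 27 + 29/31=27.94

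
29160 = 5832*5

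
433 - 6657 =  -  6224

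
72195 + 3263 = 75458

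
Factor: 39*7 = 3^1*7^1*13^1= 273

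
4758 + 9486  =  14244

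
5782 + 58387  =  64169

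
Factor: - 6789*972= - 6598908 = -2^2 * 3^6*31^1*73^1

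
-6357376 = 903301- 7260677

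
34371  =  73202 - 38831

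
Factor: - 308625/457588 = - 375/556= - 2^(-2)*3^1 * 5^3*139^(-1)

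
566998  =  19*29842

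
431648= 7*61664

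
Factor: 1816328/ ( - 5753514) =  - 908164/2876757 = - 2^2*3^( - 1) *13^(-1)*17^( - 1)*29^1*4339^( - 1) * 7829^1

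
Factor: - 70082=  -  2^1 * 67^1*523^1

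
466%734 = 466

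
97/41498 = 97/41498 = 0.00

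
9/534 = 3/178 = 0.02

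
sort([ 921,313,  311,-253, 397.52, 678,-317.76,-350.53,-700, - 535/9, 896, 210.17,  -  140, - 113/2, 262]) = [ - 700 ,  -  350.53, - 317.76, - 253, - 140, - 535/9, - 113/2,210.17,  262, 311 , 313, 397.52,678, 896,921 ] 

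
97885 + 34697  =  132582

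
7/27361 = 7/27361 = 0.00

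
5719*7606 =43498714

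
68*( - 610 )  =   - 41480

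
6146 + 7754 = 13900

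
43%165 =43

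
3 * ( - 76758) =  - 230274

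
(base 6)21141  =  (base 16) B35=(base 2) 101100110101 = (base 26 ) 469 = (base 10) 2869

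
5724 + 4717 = 10441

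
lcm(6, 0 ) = 0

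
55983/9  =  6220+1/3 = 6220.33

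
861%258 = 87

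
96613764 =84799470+11814294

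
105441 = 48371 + 57070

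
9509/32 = 9509/32 = 297.16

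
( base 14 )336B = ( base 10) 8915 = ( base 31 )98i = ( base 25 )E6F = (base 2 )10001011010011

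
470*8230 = 3868100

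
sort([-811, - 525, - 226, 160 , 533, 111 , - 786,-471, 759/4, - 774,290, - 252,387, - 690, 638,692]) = [ - 811, - 786, - 774, - 690,-525, - 471, - 252, - 226,111  ,  160,759/4,290,387, 533,638, 692]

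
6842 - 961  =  5881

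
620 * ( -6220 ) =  - 3856400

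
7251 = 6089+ 1162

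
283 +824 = 1107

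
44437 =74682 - 30245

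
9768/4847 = 2 + 2/131 = 2.02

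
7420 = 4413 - -3007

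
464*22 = 10208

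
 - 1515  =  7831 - 9346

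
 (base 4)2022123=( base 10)8859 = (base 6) 105003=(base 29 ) AFE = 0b10001010011011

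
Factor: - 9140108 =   -  2^2*23^1 *99349^1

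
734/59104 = 367/29552 = 0.01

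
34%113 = 34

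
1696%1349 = 347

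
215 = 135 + 80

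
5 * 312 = 1560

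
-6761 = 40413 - 47174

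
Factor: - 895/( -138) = 2^( - 1 )*3^ ( - 1) * 5^1*23^( - 1)*179^1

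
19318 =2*9659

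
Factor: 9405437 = 17^1*19^1*37^1* 787^1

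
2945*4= 11780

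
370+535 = 905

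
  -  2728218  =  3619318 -6347536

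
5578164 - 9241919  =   - 3663755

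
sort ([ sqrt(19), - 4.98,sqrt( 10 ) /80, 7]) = [ - 4.98, sqrt( 10 ) /80, sqrt(19),7]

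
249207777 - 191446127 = 57761650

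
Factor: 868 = 2^2*7^1*31^1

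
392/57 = 392/57 = 6.88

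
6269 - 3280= 2989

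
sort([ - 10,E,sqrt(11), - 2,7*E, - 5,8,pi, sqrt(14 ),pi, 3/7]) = [-10, -5,-2,3/7, E, pi, pi , sqrt( 11), sqrt(14), 8,  7*E ] 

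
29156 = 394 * 74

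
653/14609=653/14609= 0.04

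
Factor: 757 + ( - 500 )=257^1=257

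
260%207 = 53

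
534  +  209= 743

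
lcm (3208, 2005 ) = 16040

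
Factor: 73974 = 2^1*3^1*12329^1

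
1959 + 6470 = 8429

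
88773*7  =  621411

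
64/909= 64/909 = 0.07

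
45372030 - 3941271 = 41430759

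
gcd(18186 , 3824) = 2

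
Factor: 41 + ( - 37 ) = 4 = 2^2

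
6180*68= 420240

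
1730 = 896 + 834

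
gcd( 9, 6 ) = 3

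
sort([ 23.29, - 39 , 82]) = [-39, 23.29,82 ]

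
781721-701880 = 79841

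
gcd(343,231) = 7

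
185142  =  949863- 764721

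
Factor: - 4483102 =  - 2^1  *13^1*172427^1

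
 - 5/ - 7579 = 5/7579  =  0.00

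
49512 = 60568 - 11056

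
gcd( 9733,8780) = 1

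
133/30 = 4 + 13/30= 4.43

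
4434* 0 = 0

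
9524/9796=2381/2449 = 0.97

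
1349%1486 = 1349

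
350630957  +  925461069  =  1276092026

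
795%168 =123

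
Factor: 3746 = 2^1*1873^1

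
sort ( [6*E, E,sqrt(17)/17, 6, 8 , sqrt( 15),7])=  [ sqrt(17 )/17,E, sqrt( 15), 6,7,8,6*E]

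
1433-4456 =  - 3023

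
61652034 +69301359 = 130953393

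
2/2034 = 1/1017 =0.00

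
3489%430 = 49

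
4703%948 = 911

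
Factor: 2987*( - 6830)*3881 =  - 79177096010 = - 2^1*5^1  *  29^1 * 103^1*683^1*3881^1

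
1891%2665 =1891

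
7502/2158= 3751/1079  =  3.48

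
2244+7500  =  9744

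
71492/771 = 71492/771 =92.73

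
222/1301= 222/1301  =  0.17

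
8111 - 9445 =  - 1334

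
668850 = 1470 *455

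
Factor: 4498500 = 2^2 * 3^1*5^3*2999^1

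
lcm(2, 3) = 6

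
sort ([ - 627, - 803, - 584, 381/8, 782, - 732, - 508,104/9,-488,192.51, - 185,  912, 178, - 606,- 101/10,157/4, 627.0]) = [ - 803, - 732, - 627, - 606,-584, - 508,-488 , - 185,-101/10, 104/9,157/4,381/8,178,192.51,627.0,782,912 ]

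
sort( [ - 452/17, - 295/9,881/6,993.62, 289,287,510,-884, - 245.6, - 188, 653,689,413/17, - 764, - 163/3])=[ - 884,-764,-245.6, - 188, - 163/3, - 295/9, - 452/17,413/17,  881/6,287, 289, 510,653, 689,993.62]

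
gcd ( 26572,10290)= 14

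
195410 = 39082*5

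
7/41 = 7/41 = 0.17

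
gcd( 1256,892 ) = 4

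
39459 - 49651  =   - 10192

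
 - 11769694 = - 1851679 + -9918015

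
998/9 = 998/9  =  110.89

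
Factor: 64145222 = 2^1*83^1*491^1*787^1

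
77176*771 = 59502696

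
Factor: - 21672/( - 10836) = 2^1 = 2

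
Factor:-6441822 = -2^1*3^3*119293^1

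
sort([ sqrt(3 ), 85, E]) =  [sqrt ( 3),E, 85]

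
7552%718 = 372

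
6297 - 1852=4445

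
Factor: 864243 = 3^3 * 32009^1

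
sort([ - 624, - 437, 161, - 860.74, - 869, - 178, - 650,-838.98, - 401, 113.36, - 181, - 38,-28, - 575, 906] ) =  [-869, - 860.74, - 838.98,- 650 ,- 624 , - 575, - 437 , - 401, - 181, - 178,-38,  -  28, 113.36, 161, 906]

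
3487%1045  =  352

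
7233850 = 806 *8975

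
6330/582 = 10 +85/97= 10.88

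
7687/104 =73 + 95/104 = 73.91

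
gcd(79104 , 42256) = 16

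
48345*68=3287460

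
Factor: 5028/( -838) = - 2^1*3^1 = - 6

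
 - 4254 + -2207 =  - 6461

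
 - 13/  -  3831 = 13/3831 = 0.00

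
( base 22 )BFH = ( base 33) 56S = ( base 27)7l1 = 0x1627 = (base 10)5671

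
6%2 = 0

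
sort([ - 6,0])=[-6,0]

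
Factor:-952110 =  - 2^1*3^2*5^1* 71^1 * 149^1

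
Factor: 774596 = 2^2*193649^1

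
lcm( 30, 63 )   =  630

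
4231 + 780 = 5011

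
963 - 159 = 804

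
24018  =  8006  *3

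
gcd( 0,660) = 660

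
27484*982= 26989288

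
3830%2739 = 1091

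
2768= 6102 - 3334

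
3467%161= 86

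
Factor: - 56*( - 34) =1904 = 2^4*7^1 * 17^1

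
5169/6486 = 1723/2162 = 0.80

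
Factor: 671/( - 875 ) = - 5^(- 3)*7^( -1 )*11^1*61^1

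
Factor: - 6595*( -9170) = 2^1*5^2 * 7^1*131^1*1319^1 = 60476150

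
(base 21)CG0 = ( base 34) 4TI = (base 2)1010111111100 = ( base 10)5628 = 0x15fc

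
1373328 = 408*3366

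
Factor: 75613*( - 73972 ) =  - 5593244836 = - 2^2 * 83^1*911^1*18493^1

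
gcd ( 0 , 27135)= 27135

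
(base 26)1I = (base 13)35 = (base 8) 54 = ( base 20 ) 24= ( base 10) 44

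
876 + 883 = 1759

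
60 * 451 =27060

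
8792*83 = 729736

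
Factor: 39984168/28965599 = 2^3*3^1*7^1*13^(  -  1)*238001^1*2228123^ ( - 1)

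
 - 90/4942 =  - 45/2471 = - 0.02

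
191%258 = 191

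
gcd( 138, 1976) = 2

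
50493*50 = 2524650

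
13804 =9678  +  4126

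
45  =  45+0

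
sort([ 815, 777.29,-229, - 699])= [  -  699,-229,  777.29,815]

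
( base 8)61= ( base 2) 110001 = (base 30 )1J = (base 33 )1g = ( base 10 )49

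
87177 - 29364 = 57813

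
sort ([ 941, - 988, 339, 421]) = [ - 988,339, 421, 941 ]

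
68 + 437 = 505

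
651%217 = 0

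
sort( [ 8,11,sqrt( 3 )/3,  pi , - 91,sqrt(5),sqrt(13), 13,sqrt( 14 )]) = [-91,sqrt(3 )/3,sqrt (5),pi,sqrt( 13) , sqrt(14), 8, 11,13]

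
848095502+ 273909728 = 1122005230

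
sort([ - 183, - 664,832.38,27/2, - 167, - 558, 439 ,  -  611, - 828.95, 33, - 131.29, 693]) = [ - 828.95, - 664 , - 611 , - 558, - 183, - 167, -131.29, 27/2, 33, 439, 693, 832.38 ]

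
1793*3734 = 6695062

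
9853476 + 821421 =10674897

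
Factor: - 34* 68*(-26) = 2^4*13^1*17^2 = 60112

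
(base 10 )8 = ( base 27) 8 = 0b1000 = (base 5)13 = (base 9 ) 8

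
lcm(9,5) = 45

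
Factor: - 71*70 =-4970 = - 2^1*5^1*7^1 * 71^1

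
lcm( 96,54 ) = 864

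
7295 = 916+6379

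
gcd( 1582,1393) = 7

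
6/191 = 6/191 = 0.03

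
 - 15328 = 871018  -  886346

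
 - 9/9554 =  - 1 + 9545/9554  =  - 0.00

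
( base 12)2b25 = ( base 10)5069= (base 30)5it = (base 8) 11715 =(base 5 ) 130234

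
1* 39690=39690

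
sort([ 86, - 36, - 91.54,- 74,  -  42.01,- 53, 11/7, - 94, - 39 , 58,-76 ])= [ - 94,-91.54,-76, - 74 ,-53, - 42.01,- 39, - 36, 11/7,58, 86] 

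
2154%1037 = 80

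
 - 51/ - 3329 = 51/3329  =  0.02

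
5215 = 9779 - 4564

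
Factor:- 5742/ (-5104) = 9/8 = 2^( - 3 ) *3^2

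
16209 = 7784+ 8425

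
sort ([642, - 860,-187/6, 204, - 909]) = [-909,-860, - 187/6, 204, 642] 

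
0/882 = 0=0.00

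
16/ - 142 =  - 1 + 63/71 = - 0.11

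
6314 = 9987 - 3673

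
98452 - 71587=26865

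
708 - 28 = 680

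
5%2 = 1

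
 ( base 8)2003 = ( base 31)124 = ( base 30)147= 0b10000000011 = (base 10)1027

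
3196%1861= 1335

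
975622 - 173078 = 802544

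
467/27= 467/27 = 17.30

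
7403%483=158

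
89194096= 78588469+10605627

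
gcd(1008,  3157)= 7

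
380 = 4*95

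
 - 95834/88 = -1090 + 43/44 = - 1089.02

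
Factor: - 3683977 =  - 11^1*53^1 * 71^1 *89^1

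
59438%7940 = 3858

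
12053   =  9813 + 2240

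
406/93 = 4+34/93 = 4.37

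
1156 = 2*578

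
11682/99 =118 = 118.00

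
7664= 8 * 958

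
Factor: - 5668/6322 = -26/29= -2^1*13^1*29^( - 1)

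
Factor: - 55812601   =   - 13^1*479^1 * 8963^1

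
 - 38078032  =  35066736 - 73144768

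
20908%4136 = 228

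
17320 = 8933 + 8387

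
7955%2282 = 1109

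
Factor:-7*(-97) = 679= 7^1*97^1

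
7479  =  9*831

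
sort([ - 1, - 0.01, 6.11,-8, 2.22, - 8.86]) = [ - 8.86, - 8, - 1, - 0.01, 2.22,6.11]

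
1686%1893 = 1686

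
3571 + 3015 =6586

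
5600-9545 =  -3945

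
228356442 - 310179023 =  - 81822581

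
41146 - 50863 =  - 9717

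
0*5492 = 0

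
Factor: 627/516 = 209/172 = 2^( - 2)*11^1*19^1*43^( - 1 )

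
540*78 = 42120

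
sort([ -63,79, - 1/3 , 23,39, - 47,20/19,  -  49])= [ - 63,- 49,  -  47, - 1/3,20/19, 23,39,79 ] 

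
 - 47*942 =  - 44274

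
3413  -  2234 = 1179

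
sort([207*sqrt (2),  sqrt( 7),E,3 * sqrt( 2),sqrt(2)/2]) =[ sqrt( 2 )/2 , sqrt( 7), E,3*sqrt(2), 207 * sqrt(2) ] 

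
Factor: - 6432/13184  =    -  201/412 = -2^( - 2 )*3^1*67^1*103^(-1)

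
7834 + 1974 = 9808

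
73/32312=73/32312  =  0.00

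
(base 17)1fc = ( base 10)556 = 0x22c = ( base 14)2BA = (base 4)20230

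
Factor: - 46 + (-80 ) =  - 126 = - 2^1* 3^2*7^1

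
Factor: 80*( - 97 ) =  - 7760 =- 2^4*5^1 * 97^1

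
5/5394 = 5/5394 = 0.00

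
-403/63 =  - 403/63 = - 6.40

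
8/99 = 8/99 = 0.08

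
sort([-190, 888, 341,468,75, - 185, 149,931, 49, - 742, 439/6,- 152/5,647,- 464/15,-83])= [ - 742, - 190, - 185, - 83,  -  464/15,-152/5,49, 439/6, 75,149, 341,468,647, 888,931 ]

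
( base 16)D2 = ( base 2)11010010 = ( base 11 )181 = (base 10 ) 210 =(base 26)82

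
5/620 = 1/124 =0.01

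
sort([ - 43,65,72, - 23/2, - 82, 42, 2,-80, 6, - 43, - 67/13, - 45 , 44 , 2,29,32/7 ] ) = [ - 82, - 80, - 45,-43, - 43, - 23/2, - 67/13, 2,2, 32/7,6 , 29,  42, 44, 65, 72] 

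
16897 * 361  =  6099817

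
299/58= 5+ 9/58 = 5.16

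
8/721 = 8/721 = 0.01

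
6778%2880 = 1018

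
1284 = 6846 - 5562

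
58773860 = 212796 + 58561064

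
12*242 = 2904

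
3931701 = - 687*( -5723)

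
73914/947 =73914/947 = 78.05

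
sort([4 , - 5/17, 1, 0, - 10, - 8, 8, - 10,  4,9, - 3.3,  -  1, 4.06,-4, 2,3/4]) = [ - 10, - 10, - 8, - 4, - 3.3, - 1, - 5/17, 0, 3/4,  1,2 , 4, 4, 4.06, 8, 9 ]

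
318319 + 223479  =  541798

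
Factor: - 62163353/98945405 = - 5^( - 1)*7^1*13^( - 1 )*103^( - 1)*14779^ ( - 1)*8880479^1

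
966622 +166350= 1132972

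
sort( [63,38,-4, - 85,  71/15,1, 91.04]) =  [  -  85, - 4  ,  1,71/15, 38, 63, 91.04 ] 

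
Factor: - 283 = -283^1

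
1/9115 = 1/9115 = 0.00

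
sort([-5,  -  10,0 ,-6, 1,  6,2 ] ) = [-10,-6 , - 5,  0, 1 , 2 , 6 ] 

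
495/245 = 2+1/49 = 2.02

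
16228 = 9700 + 6528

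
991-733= 258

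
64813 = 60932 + 3881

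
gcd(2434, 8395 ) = 1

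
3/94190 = 3/94190 = 0.00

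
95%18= 5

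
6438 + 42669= 49107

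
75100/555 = 135 + 35/111  =  135.32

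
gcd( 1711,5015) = 59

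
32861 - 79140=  - 46279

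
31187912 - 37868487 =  - 6680575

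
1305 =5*261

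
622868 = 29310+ 593558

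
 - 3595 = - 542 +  - 3053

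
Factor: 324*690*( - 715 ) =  - 2^3*3^5*5^2*11^1*13^1 * 23^1 = - 159845400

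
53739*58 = 3116862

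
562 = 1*562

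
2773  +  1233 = 4006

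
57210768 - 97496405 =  - 40285637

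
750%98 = 64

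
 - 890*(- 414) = 368460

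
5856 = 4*1464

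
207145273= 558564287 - 351419014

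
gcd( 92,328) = 4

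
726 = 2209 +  - 1483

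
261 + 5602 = 5863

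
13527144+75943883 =89471027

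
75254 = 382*197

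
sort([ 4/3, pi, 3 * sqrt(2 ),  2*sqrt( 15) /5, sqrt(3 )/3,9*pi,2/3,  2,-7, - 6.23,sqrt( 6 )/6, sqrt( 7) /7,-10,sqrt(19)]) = [-10,-7,- 6.23, sqrt(7)/7, sqrt( 6 )/6, sqrt( 3 )/3, 2/3,4/3,  2*sqrt(15)/5,  2, pi, 3 * sqrt( 2),sqrt( 19 ),  9 * pi ] 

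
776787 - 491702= 285085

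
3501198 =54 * 64837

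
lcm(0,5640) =0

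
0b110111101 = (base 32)DT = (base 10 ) 445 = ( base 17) 193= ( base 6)2021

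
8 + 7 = 15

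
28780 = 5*5756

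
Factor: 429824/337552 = 2^4 * 17^( - 2) * 23^1 = 368/289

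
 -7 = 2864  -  2871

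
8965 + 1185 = 10150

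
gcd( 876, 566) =2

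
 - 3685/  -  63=3685/63 = 58.49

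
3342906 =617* 5418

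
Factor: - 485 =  - 5^1*97^1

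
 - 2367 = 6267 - 8634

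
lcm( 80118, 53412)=160236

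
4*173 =692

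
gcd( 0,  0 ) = 0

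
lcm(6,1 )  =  6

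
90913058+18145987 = 109059045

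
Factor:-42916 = -2^2*10729^1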